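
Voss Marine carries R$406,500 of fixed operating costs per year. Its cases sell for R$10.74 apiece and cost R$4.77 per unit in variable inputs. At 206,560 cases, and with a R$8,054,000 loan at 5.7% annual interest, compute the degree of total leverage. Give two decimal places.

3.35

Total contribution margin = 206,560 × R$5.97 = R$1,233,163.20.
Subtracting fixed costs: EBIT = R$1,233,163.20 − R$406,500 = R$826,663.20. Interest = R$459,078.00.
DOL = R$1,233,163.20 ÷ R$826,663.20 = 1.4917; DFL = R$826,663.20 ÷ R$367,585.20 = 2.2489.
DCL = DOL × DFL = 1.4917 × 2.2489 = 3.3547.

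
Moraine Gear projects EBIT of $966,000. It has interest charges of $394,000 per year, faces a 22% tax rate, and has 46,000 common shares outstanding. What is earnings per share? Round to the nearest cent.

$9.70

Pre-tax income = $966,000 − $394,000.00 = $572,000.00.
After tax at 22%: net income = $572,000.00 × 0.78 = $446,160.00.
EPS = $446,160.00 ÷ 46,000 = $9.70.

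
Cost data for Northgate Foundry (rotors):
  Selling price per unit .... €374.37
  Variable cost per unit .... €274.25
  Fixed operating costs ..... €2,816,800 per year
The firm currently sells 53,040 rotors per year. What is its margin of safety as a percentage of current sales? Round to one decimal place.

47.0%

Each unit contributes €374.37 − €274.25 = €100.12. Break-even units = €2,816,800 ÷ €100.12 = 28,134.24; break-even revenue = 28,134.24 × €374.37 = €10,532,615.02.
Actual sales revenue = 53,040 × €374.37 = €19,856,584.80.
Margin of safety = (€19,856,584.80 − €10,532,615.02) ÷ €19,856,584.80 = 47.0%.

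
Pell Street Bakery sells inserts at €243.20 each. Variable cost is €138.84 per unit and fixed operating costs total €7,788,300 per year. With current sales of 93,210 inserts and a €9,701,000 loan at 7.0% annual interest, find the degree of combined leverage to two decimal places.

Contribution at this volume is 93,210 × €104.36 = €9,727,395.60.
EBIT = €9,727,395.60 − €7,788,300 = €1,939,095.60. Interest = €679,070.00, so EBIT − I = €1,260,025.60.
Degree of total leverage = total CM / (EBIT − interest) = €9,727,395.60 / €1,260,025.60 = 7.7200.

7.72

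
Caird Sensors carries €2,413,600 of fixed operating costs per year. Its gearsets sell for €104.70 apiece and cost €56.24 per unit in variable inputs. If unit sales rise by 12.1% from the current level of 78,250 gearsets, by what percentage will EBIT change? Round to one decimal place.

Total contribution margin = 78,250 × €48.46 = €3,791,995.00.
Operating income = contribution − fixed costs = €3,791,995.00 − €2,413,600 = €1,378,395.00.
DOL = contribution ÷ EBIT = €3,791,995.00 ÷ €1,378,395.00 = 2.7510.
So EBIT moves 2.7510 × (+12.1%) = +33.3%.

+33.3%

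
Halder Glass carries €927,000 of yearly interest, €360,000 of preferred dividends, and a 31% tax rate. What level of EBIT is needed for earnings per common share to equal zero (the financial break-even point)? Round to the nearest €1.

Preferred dividends are paid after tax, so their pre-tax equivalent is €360,000 ÷ (1 − 0.31) = €521,739.13.
EPS = 0 when EBIT covers interest plus the pre-tax preferred burden: €927,000 + €521,739.13 = €1,448,739.13.

€1,448,739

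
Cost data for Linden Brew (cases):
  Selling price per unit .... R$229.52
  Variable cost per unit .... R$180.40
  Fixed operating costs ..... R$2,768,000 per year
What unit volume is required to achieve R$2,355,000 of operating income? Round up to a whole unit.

Unit CM = price − variable cost = R$229.52 − R$180.40 = R$49.12.
Units = (FC + target) / CM = (R$2,768,000 + R$2,355,000) / R$49.12 = 104,295.60, so 104,296 cases.

104,296 cases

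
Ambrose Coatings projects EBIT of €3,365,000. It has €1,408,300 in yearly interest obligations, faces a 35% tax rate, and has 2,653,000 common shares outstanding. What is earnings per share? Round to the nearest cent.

Pre-tax income = €3,365,000 − €1,408,300.00 = €1,956,700.00.
Net income = €1,956,700.00 × (1 − 0.35) = €1,271,855.00.
Per share: €1,271,855.00 / 2,653,000 shares = €0.48.

€0.48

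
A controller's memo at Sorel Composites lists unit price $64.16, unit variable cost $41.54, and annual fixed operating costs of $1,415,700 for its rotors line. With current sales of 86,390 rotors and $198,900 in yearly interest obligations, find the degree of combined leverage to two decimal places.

Contribution at this volume is 86,390 × $22.62 = $1,954,141.80.
Operating income = contribution − fixed costs = $1,954,141.80 − $1,415,700 = $538,441.80. Interest = $198,900.00.
DOL = $1,954,141.80 ÷ $538,441.80 = 3.6293; DFL = $538,441.80 ÷ $339,541.80 = 1.5858.
Combined leverage = 3.6293 × 1.5858 = 5.7553.

5.76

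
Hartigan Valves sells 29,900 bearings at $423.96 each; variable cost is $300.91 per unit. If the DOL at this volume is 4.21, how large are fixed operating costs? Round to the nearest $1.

$2,805,277

Total contribution margin = 29,900 × $123.05 = $3,679,195.00.
DOL = contribution / EBIT, so EBIT = $3,679,195.00 / 4.21 = $873,918.05.
And FC = contribution − EBIT = $3,679,195.00 − $873,918.05 = $2,805,277.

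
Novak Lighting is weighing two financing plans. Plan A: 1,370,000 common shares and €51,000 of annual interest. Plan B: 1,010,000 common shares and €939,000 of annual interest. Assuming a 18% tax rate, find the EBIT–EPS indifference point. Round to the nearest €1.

Set EPS_A = EPS_B: (EBIT − €51,000)(1 − 0.18) ÷ 1,370,000 = (EBIT − €939,000)(1 − 0.18) ÷ 1,010,000.
The (1 − t) factor cancels: (EBIT − 51,000) × 1,010,000 = (EBIT − 939,000) × 1,370,000.
Solving, EBIT = (939,000·1,370,000 − 51,000·1,010,000) / (1,370,000 − 1,010,000) = 1,234,920,000,000 / 360,000 = 3,430,333.33.

€3,430,333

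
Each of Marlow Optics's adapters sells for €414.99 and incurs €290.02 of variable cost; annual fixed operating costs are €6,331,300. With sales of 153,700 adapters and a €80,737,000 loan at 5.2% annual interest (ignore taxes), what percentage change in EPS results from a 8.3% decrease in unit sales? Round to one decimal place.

At 153,700 units, contribution = 153,700 × €124.97 = €19,207,889.00.
Subtracting fixed costs: EBIT = €19,207,889.00 − €6,331,300 = €12,876,589.00.
Interest = €4,198,324.00, so EBIT − I = €8,678,265.00.
Degree of combined leverage = contribution ÷ (EBIT − I) = €19,207,889.00 ÷ €8,678,265.00 = 2.2133.
EPS therefore changes by 2.2133 × (-8.3%) = -18.4%.

-18.4%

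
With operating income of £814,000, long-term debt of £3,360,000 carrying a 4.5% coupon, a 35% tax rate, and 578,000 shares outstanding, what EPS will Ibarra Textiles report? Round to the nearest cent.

Interest = £151,200.00, so EBT = £814,000 − £151,200.00 = £662,800.00.
After tax at 35%: net income = £662,800.00 × 0.65 = £430,820.00.
Per share: £430,820.00 / 578,000 shares = £0.75.

£0.75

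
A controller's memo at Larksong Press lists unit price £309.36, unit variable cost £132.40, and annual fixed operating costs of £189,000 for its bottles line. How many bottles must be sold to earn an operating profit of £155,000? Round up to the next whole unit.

Unit CM = price − variable cost = £309.36 − £132.40 = £176.96.
Units = (FC + target) / CM = (£189,000 + £155,000) / £176.96 = 1,943.94, so 1,944 bottles.

1,944 bottles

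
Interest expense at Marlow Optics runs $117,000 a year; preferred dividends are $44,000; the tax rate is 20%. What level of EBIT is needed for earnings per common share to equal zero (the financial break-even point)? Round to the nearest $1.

Grossing the preferred dividend up to pre-tax terms: $44,000 / (1 − 0.20) = $55,000.00.
EPS = 0 when EBIT covers interest plus the pre-tax preferred burden: $117,000 + $55,000.00 = $172,000.00.

$172,000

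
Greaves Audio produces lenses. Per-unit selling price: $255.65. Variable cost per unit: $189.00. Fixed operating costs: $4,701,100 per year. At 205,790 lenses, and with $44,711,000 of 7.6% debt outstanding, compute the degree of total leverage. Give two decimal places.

2.44

At 205,790 units, contribution = 205,790 × $66.65 = $13,715,903.50.
Subtracting fixed costs: EBIT = $13,715,903.50 − $4,701,100 = $9,014,803.50. Interest = $3,398,036.00, so EBIT − I = $5,616,767.50.
DCL = contribution ÷ (EBIT − I) = $13,715,903.50 ÷ $5,616,767.50 = 2.4420.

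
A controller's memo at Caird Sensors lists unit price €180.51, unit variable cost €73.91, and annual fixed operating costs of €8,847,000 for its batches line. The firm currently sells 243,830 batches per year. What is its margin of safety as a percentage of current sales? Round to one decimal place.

Unit CM = price − variable cost = €180.51 − €73.91 = €106.60. Break-even units = €8,847,000 ÷ €106.60 = 82,992.50; break-even revenue = 82,992.50 × €180.51 = €14,980,975.33.
Actual sales revenue = 243,830 × €180.51 = €44,013,753.30.
Margin of safety = (€44,013,753.30 − €14,980,975.33) ÷ €44,013,753.30 = 66.0%.

66.0%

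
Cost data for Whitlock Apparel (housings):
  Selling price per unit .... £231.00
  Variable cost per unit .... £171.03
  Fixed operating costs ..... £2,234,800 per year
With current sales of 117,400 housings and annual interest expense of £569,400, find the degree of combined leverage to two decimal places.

1.66

Contribution at this volume is 117,400 × £59.97 = £7,040,478.00.
Subtracting fixed costs: EBIT = £7,040,478.00 − £2,234,800 = £4,805,678.00. Interest = £569,400.00.
DOL = £7,040,478.00 ÷ £4,805,678.00 = 1.4650; DFL = £4,805,678.00 ÷ £4,236,278.00 = 1.1344.
Combined leverage = 1.4650 × 1.1344 = 1.6619.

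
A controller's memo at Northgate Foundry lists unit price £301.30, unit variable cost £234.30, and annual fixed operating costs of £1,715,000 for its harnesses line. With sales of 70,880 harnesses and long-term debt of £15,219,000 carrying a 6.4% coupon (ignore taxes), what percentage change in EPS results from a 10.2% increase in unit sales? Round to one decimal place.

+23.5%

At 70,880 units, contribution = 70,880 × £67.00 = £4,748,960.00.
Subtracting fixed costs: EBIT = £4,748,960.00 − £1,715,000 = £3,033,960.00.
Interest = £974,016.00, so EBIT − I = £2,059,944.00.
DCL = total CM / (EBIT − I) = £4,748,960.00 / £2,059,944.00 = 2.3054.
EPS therefore changes by 2.3054 × (+10.2%) = +23.5%.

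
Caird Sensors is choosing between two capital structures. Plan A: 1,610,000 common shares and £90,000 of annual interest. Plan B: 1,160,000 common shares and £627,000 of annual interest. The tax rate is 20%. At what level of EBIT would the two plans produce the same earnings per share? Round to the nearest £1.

Set EPS_A = EPS_B: (EBIT − £90,000)(1 − 0.20) ÷ 1,610,000 = (EBIT − £627,000)(1 − 0.20) ÷ 1,160,000.
Cancelling (1 − t) and cross-multiplying: 1,160,000·(EBIT − 90,000) = 1,610,000·(EBIT − 627,000).
EBIT × (1,610,000 − 1,160,000) = 627,000 × 1,610,000 − 90,000 × 1,160,000 = 905,070,000,000, so EBIT = 905,070,000,000 ÷ 450,000 = 2,011,266.67.

£2,011,267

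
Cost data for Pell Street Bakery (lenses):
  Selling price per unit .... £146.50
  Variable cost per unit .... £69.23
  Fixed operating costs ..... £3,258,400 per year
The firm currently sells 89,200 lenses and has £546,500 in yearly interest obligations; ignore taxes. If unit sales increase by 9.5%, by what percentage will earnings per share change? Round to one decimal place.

At 89,200 units, contribution = 89,200 × £77.27 = £6,892,484.00.
EBIT = £6,892,484.00 − £3,258,400 = £3,634,084.00.
Interest = £546,500.00, so EBIT − I = £3,087,584.00.
DCL = total CM / (EBIT − I) = £6,892,484.00 / £3,087,584.00 = 2.2323.
EPS therefore changes by 2.2323 × (+9.5%) = +21.2%.

+21.2%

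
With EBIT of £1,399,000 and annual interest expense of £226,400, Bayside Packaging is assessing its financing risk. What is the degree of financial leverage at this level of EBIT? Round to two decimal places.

Annual interest charges come to £226,400.00.
DFL = EBIT ÷ (EBIT − I) = £1,399,000 ÷ (£1,399,000 − £226,400.00) = £1,399,000 ÷ £1,172,600.00 = 1.1931.

1.19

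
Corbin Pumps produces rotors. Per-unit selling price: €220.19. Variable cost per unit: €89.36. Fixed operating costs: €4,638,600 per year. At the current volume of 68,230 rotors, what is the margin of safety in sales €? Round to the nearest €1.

Unit CM = price − variable cost = €220.19 − €89.36 = €130.83. Break-even units = €4,638,600 ÷ €130.83 = 35,455.17; break-even revenue = 35,455.17 × €220.19 = €7,806,874.07.
Actual sales revenue = 68,230 × €220.19 = €15,023,563.70.
Margin of safety = €15,023,563.70 − €7,806,874.07 = €7,216,690.

€7,216,690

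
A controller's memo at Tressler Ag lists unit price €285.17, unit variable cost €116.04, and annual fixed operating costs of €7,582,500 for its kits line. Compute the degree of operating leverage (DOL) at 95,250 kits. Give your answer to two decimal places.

1.89

Total contribution margin = 95,250 × €169.13 = €16,109,632.50.
Operating income = contribution − fixed costs = €16,109,632.50 − €7,582,500 = €8,527,132.50.
Degree of operating leverage = €16,109,632.50 / €8,527,132.50 = 1.8892.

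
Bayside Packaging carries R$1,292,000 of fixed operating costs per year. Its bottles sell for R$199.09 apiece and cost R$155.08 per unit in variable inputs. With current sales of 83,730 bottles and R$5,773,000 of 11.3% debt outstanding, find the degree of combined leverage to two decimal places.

2.12

Contribution at this volume is 83,730 × R$44.01 = R$3,684,957.30.
Subtracting fixed costs: EBIT = R$3,684,957.30 − R$1,292,000 = R$2,392,957.30. Interest = R$652,349.00, so EBIT − I = R$1,740,608.30.
Degree of total leverage = total CM / (EBIT − interest) = R$3,684,957.30 / R$1,740,608.30 = 2.1171.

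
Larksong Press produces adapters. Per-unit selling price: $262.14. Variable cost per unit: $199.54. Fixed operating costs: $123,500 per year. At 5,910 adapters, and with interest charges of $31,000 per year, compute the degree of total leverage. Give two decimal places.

1.72

Contribution at this volume is 5,910 × $62.60 = $369,966.00.
Operating income = contribution − fixed costs = $369,966.00 − $123,500 = $246,466.00. Interest = $31,000.00.
DOL = $369,966.00 ÷ $246,466.00 = 1.5011; DFL = $246,466.00 ÷ $215,466.00 = 1.1439.
Combined leverage = 1.5011 × 1.1439 = 1.7171.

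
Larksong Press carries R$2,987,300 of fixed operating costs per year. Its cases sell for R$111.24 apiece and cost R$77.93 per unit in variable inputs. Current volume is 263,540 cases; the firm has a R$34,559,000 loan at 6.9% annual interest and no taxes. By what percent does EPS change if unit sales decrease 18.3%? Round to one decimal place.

-47.2%

Contribution at this volume is 263,540 × R$33.31 = R$8,778,517.40.
EBIT = R$8,778,517.40 − R$2,987,300 = R$5,791,217.40.
Interest = R$2,384,571.00, so EBIT − I = R$3,406,646.40.
DCL = total CM / (EBIT − I) = R$8,778,517.40 / R$3,406,646.40 = 2.5769.
%ΔEPS = DCL × %ΔSales = 2.5769 × -18.3% = -47.2%.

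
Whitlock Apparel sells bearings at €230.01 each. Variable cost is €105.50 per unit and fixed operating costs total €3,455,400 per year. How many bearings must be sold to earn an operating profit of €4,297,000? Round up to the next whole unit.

Each unit contributes €230.01 − €105.50 = €124.51.
Need Q such that Q × €124.51 − €3,455,400 = €4,297,000, i.e. Q = €7,752,400 / €124.51 = 62,263.27 → 62,264.

62,264 bearings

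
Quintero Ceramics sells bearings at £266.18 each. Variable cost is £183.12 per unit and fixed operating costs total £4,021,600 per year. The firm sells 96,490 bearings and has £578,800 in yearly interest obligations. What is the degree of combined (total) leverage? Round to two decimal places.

2.35

At 96,490 units, contribution = 96,490 × £83.06 = £8,014,459.40.
Operating income = contribution − fixed costs = £8,014,459.40 − £4,021,600 = £3,992,859.40. Interest = £578,800.00.
DOL = £8,014,459.40 ÷ £3,992,859.40 = 2.0072; DFL = £3,992,859.40 ÷ £3,414,059.40 = 1.1695.
Combined leverage = 2.0072 × 1.1695 = 2.3474.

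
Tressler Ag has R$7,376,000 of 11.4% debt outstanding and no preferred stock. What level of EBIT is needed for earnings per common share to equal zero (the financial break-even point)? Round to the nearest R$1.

Annual interest = 11.4% × R$7,376,000 = R$840,864.00.
With no preferred dividends, EPS = 0 when EBIT exactly covers interest, so the financial break-even EBIT is R$840,864.00.

R$840,864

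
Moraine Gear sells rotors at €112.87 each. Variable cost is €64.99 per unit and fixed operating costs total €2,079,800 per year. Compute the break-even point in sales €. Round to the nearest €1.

CM per unit = €112.87 − €64.99 = €47.88; CM ratio = €47.88 / €112.87 = 0.4242.
Break-even sales = FC ÷ CM ratio = €2,079,800 × €112.87 / €47.88 = €4,902,820.

€4,902,820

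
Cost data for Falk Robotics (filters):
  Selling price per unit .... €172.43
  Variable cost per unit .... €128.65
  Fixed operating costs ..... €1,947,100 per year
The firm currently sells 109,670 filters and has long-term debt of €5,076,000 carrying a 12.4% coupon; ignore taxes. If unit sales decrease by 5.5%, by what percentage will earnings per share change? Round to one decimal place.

Total contribution margin = 109,670 × €43.78 = €4,801,352.60.
Subtracting fixed costs: EBIT = €4,801,352.60 − €1,947,100 = €2,854,252.60.
Interest = €629,424.00, so EBIT − I = €2,224,828.60.
DCL = total CM / (EBIT − I) = €4,801,352.60 / €2,224,828.60 = 2.1581.
EPS therefore changes by 2.1581 × (-5.5%) = -11.9%.

-11.9%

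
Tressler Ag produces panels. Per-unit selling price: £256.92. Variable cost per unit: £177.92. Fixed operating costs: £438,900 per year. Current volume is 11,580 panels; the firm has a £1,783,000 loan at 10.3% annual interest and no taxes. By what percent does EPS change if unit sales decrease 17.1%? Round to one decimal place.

-53.5%

Contribution at this volume is 11,580 × £79.00 = £914,820.00.
EBIT = £914,820.00 − £438,900 = £475,920.00.
Interest = £183,649.00, so EBIT − I = £292,271.00.
DCL = total CM / (EBIT − I) = £914,820.00 / £292,271.00 = 3.1300.
%ΔEPS = DCL × %ΔSales = 3.1300 × -17.1% = -53.5%.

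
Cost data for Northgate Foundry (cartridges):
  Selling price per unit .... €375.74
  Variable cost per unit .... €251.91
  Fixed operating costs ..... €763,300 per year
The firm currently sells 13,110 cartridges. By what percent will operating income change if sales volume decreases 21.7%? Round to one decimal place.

Total contribution margin = 13,110 × €123.83 = €1,623,411.30.
Subtracting fixed costs: EBIT = €1,623,411.30 − €763,300 = €860,111.30.
So DOL = total CM / EBIT = €1,623,411.30 / €860,111.30 = 1.8874.
So EBIT moves 1.8874 × (-21.7%) = -41.0%.

-41.0%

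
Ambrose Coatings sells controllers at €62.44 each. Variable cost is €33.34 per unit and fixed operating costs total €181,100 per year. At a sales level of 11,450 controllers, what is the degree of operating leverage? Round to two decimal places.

Contribution at this volume is 11,450 × €29.10 = €333,195.00.
Operating income = contribution − fixed costs = €333,195.00 − €181,100 = €152,095.00.
So DOL = total CM / EBIT = €333,195.00 / €152,095.00 = 2.1907.

2.19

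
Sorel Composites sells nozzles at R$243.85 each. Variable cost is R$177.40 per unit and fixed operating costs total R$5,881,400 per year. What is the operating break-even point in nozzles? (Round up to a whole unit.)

Unit CM = price − variable cost = R$243.85 − R$177.40 = R$66.45.
Units to break even: R$5,881,400 ÷ R$66.45 = 88,508.65, rounded up to 88,509.

88,509 nozzles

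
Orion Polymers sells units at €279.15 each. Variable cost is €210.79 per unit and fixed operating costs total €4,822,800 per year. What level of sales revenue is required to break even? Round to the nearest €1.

CM per unit = €279.15 − €210.79 = €68.36; CM ratio = €68.36 / €279.15 = 0.2449.
Break-even revenue = fixed costs × price ÷ CM = €4,822,800 × €279.15 ÷ €68.36 = €19,694,041.

€19,694,041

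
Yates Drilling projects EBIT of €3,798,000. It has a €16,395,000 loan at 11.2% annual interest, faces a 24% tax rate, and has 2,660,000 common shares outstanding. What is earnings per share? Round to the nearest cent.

€0.56

Pre-tax income = €3,798,000 − €1,836,240.00 = €1,961,760.00.
Net income = €1,961,760.00 × (1 − 0.24) = €1,490,937.60.
EPS = €1,490,937.60 ÷ 2,660,000 = €0.56.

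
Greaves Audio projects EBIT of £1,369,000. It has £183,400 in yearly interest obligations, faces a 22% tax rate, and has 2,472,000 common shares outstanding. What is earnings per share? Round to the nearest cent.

£0.37

Interest = £183,400.00, so EBT = £1,369,000 − £183,400.00 = £1,185,600.00.
After tax at 22%: net income = £1,185,600.00 × 0.78 = £924,768.00.
Per share: £924,768.00 / 2,472,000 shares = £0.37.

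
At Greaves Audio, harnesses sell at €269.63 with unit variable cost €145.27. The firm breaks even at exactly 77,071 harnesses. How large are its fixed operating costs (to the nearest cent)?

Unit CM = price − variable cost = €269.63 − €145.27 = €124.36.
Fixed costs = break-even units × CM = 77,071 × €124.36 = €9,584,549.56.

€9,584,549.56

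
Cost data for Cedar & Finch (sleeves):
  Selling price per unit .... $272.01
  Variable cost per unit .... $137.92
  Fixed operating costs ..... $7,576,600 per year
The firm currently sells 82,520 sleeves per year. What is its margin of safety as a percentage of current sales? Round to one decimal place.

31.5%

Each unit contributes $272.01 − $137.92 = $134.09. Break-even units = $7,576,600 ÷ $134.09 = 56,503.84; break-even revenue = 56,503.84 × $272.01 = $15,369,609.71.
Actual sales revenue = 82,520 × $272.01 = $22,446,265.20.
Margin of safety = ($22,446,265.20 − $15,369,609.71) ÷ $22,446,265.20 = 31.5%.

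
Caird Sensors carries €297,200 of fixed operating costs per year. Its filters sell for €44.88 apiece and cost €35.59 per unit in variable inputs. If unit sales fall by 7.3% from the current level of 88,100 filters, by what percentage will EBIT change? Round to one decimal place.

Total contribution margin = 88,100 × €9.29 = €818,449.00.
Operating income = contribution − fixed costs = €818,449.00 − €297,200 = €521,249.00.
Degree of operating leverage = €818,449.00 / €521,249.00 = 1.5702.
Operating income changes by 1.5702 × -7.3% = -11.5%.

-11.5%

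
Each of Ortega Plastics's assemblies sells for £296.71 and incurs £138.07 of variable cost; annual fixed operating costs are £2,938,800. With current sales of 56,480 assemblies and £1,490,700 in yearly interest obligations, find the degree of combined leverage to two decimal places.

1.98

Total contribution margin = 56,480 × £158.64 = £8,959,987.20.
Operating income = contribution − fixed costs = £8,959,987.20 − £2,938,800 = £6,021,187.20. Interest = £1,490,700.00, so EBIT − I = £4,530,487.20.
DCL = contribution ÷ (EBIT − I) = £8,959,987.20 ÷ £4,530,487.20 = 1.9777.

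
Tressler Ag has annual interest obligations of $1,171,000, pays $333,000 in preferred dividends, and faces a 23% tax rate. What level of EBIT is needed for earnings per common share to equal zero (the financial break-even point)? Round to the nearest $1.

Grossing the preferred dividend up to pre-tax terms: $333,000 / (1 − 0.23) = $432,467.53.
EPS = 0 when EBIT covers interest plus the pre-tax preferred burden: $1,171,000 + $432,467.53 = $1,603,467.53.

$1,603,468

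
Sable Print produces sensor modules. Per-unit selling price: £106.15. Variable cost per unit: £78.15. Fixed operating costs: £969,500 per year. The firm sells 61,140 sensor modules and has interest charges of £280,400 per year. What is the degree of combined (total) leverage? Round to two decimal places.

3.71

Total contribution margin = 61,140 × £28.00 = £1,711,920.00.
EBIT = £1,711,920.00 − £969,500 = £742,420.00. Interest = £280,400.00.
DOL = £1,711,920.00 ÷ £742,420.00 = 2.3059; DFL = £742,420.00 ÷ £462,020.00 = 1.6069.
DCL = DOL × DFL = 2.3059 × 1.6069 = 3.7054.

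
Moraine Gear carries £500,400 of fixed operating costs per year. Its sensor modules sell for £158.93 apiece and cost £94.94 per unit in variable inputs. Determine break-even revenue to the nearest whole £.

£1,242,828

CM per unit = £158.93 − £94.94 = £63.99; CM ratio = £63.99 / £158.93 = 0.4026.
Break-even sales = FC ÷ CM ratio = £500,400 × £158.93 / £63.99 = £1,242,828.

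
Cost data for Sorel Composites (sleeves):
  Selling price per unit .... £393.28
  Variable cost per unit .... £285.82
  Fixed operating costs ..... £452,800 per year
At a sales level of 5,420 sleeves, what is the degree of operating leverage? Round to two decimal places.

Contribution at this volume is 5,420 × £107.46 = £582,433.20.
EBIT = £582,433.20 − £452,800 = £129,633.20.
So DOL = total CM / EBIT = £582,433.20 / £129,633.20 = 4.4929.

4.49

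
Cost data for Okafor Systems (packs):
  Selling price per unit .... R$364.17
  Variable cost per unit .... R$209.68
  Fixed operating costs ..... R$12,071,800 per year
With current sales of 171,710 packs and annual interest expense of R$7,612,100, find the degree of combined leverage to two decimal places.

3.88

At 171,710 units, contribution = 171,710 × R$154.49 = R$26,527,477.90.
Subtracting fixed costs: EBIT = R$26,527,477.90 − R$12,071,800 = R$14,455,677.90. Interest = R$7,612,100.00, so EBIT − I = R$6,843,577.90.
DCL = contribution ÷ (EBIT − I) = R$26,527,477.90 ÷ R$6,843,577.90 = 3.8763.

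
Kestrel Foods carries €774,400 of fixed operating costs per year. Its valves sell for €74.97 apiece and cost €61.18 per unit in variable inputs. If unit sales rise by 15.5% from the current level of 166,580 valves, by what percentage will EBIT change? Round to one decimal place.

Contribution at this volume is 166,580 × €13.79 = €2,297,138.20.
EBIT = €2,297,138.20 − €774,400 = €1,522,738.20.
Degree of operating leverage = €2,297,138.20 / €1,522,738.20 = 1.5086.
Operating income changes by 1.5086 × +15.5% = +23.4%.

+23.4%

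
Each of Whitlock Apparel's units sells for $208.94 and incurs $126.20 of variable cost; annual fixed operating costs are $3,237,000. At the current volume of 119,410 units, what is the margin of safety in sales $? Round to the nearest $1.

Contribution margin per unit = $208.94 − $126.20 = $82.74. Break-even units = $3,237,000 ÷ $82.74 = 39,122.55; break-even revenue = 39,122.55 × $208.94 = $8,174,266.13.
Actual sales revenue = 119,410 × $208.94 = $24,949,525.40.
Margin of safety = $24,949,525.40 − $8,174,266.13 = $16,775,259.

$16,775,259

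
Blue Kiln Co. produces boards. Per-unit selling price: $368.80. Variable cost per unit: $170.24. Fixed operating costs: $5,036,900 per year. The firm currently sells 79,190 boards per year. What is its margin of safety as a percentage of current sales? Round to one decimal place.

Unit CM = price − variable cost = $368.80 − $170.24 = $198.56. Break-even units = $5,036,900 ÷ $198.56 = 25,367.14; break-even revenue = 25,367.14 × $368.80 = $9,355,402.50.
Actual sales revenue = 79,190 × $368.80 = $29,205,272.00.
Margin of safety = ($29,205,272.00 − $9,355,402.50) ÷ $29,205,272.00 = 68.0%.

68.0%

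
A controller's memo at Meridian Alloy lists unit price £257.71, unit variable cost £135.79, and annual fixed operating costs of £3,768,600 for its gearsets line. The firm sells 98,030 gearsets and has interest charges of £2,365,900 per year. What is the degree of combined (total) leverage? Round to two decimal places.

2.05

At 98,030 units, contribution = 98,030 × £121.92 = £11,951,817.60.
Operating income = contribution − fixed costs = £11,951,817.60 − £3,768,600 = £8,183,217.60. Interest = £2,365,900.00, so EBIT − I = £5,817,317.60.
DCL = contribution ÷ (EBIT − I) = £11,951,817.60 ÷ £5,817,317.60 = 2.0545.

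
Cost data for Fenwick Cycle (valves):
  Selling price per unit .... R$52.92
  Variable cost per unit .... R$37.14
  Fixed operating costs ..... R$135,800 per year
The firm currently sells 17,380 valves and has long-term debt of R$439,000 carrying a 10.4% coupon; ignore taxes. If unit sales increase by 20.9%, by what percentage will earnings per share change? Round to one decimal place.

+61.8%

At 17,380 units, contribution = 17,380 × R$15.78 = R$274,256.40.
EBIT = R$274,256.40 − R$135,800 = R$138,456.40.
After interest of R$45,656.00, pre-tax earnings = R$92,800.40.
DCL = total CM / (EBIT − I) = R$274,256.40 / R$92,800.40 = 2.9553.
EPS therefore changes by 2.9553 × (+20.9%) = +61.8%.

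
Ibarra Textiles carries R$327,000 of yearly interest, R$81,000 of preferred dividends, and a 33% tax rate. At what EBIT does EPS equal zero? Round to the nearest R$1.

Preferred dividends are paid after tax, so their pre-tax equivalent is R$81,000 ÷ (1 − 0.33) = R$120,895.52.
EPS = 0 when EBIT covers interest plus the pre-tax preferred burden: R$327,000 + R$120,895.52 = R$447,895.52.

R$447,896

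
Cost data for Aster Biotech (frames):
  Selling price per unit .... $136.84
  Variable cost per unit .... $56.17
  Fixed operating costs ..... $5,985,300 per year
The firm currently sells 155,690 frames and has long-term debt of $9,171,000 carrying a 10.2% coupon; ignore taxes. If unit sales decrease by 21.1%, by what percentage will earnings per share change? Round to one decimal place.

-47.0%

Total contribution margin = 155,690 × $80.67 = $12,559,512.30.
Operating income = contribution − fixed costs = $12,559,512.30 − $5,985,300 = $6,574,212.30.
Interest = $935,442.00, so EBIT − I = $5,638,770.30.
DCL = total CM / (EBIT − I) = $12,559,512.30 / $5,638,770.30 = 2.2273.
%ΔEPS = DCL × %ΔSales = 2.2273 × -21.1% = -47.0%.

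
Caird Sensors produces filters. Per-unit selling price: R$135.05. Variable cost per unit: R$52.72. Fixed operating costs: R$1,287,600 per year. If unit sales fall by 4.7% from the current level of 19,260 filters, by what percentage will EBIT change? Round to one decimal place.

At 19,260 units, contribution = 19,260 × R$82.33 = R$1,585,675.80.
EBIT = R$1,585,675.80 − R$1,287,600 = R$298,075.80.
Degree of operating leverage = R$1,585,675.80 / R$298,075.80 = 5.3197.
So EBIT moves 5.3197 × (-4.7%) = -25.0%.

-25.0%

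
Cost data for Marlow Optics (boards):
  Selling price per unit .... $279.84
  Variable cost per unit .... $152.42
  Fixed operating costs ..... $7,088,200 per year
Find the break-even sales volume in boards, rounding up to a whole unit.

55,629 boards

Unit CM = price − variable cost = $279.84 − $152.42 = $127.42.
Break-even Q = $7,088,200 / $127.42 = 55,628.63 → 55,629 boards.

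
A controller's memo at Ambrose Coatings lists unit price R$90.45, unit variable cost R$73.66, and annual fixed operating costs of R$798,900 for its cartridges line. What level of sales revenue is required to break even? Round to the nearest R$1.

R$4,303,782

CM per unit = R$90.45 − R$73.66 = R$16.79; CM ratio = R$16.79 / R$90.45 = 0.1856.
Break-even sales = FC ÷ CM ratio = R$798,900 × R$90.45 / R$16.79 = R$4,303,782.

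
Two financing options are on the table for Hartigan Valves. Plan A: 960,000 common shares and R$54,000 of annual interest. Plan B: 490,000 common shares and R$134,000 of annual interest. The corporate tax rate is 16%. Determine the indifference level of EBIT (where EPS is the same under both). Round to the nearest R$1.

R$217,404

Set EPS_A = EPS_B: (EBIT − R$54,000)(1 − 0.16) ÷ 960,000 = (EBIT − R$134,000)(1 − 0.16) ÷ 490,000.
The (1 − t) factor cancels: (EBIT − 54,000) × 490,000 = (EBIT − 134,000) × 960,000.
EBIT × (960,000 − 490,000) = 134,000 × 960,000 − 54,000 × 490,000 = 102,180,000,000, so EBIT = 102,180,000,000 ÷ 470,000 = 217,404.26.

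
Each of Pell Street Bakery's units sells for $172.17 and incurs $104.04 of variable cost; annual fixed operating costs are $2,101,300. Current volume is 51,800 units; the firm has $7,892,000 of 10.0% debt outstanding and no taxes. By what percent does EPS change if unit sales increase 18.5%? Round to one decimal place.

Contribution at this volume is 51,800 × $68.13 = $3,529,134.00.
Subtracting fixed costs: EBIT = $3,529,134.00 − $2,101,300 = $1,427,834.00.
After interest of $789,200.00, pre-tax earnings = $638,634.00.
Degree of combined leverage = contribution ÷ (EBIT − I) = $3,529,134.00 ÷ $638,634.00 = 5.5261.
%ΔEPS = DCL × %ΔSales = 5.5261 × +18.5% = +102.2%.

+102.2%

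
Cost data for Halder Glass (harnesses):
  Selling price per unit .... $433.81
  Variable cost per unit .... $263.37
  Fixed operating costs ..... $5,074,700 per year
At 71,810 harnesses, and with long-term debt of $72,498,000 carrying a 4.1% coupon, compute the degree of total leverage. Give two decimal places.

Contribution at this volume is 71,810 × $170.44 = $12,239,296.40.
Subtracting fixed costs: EBIT = $12,239,296.40 − $5,074,700 = $7,164,596.40. Interest = $2,972,418.00, so EBIT − I = $4,192,178.40.
Degree of total leverage = total CM / (EBIT − interest) = $12,239,296.40 / $4,192,178.40 = 2.9196.

2.92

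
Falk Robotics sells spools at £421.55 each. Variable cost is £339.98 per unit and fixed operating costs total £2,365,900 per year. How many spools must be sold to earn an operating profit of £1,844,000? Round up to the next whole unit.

Unit CM = price − variable cost = £421.55 − £339.98 = £81.57.
Required volume = (fixed costs + target profit) ÷ CM = (£2,365,900 + £1,844,000) ÷ £81.57 = 51,610.89, so 51,611 spools.

51,611 spools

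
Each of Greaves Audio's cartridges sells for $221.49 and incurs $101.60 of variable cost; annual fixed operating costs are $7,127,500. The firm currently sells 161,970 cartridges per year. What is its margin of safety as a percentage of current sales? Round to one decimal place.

63.3%

Contribution margin per unit = $221.49 − $101.60 = $119.89. Break-even units = $7,127,500 ÷ $119.89 = 59,450.33; break-even revenue = 59,450.33 × $221.49 = $13,167,653.47.
Current sales = 161,970 × $221.49 = $35,874,735.30.
Margin of safety = ($35,874,735.30 − $13,167,653.47) ÷ $35,874,735.30 = 63.3%.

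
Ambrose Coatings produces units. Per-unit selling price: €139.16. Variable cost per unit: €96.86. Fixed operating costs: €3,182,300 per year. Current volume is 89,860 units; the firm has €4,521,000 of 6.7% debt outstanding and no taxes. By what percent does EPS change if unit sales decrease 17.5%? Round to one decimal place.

-210.6%

At 89,860 units, contribution = 89,860 × €42.30 = €3,801,078.00.
Subtracting fixed costs: EBIT = €3,801,078.00 − €3,182,300 = €618,778.00.
After interest of €302,907.00, pre-tax earnings = €315,871.00.
DCL = total CM / (EBIT − I) = €3,801,078.00 / €315,871.00 = 12.0336.
EPS therefore changes by 12.0336 × (-17.5%) = -210.6%.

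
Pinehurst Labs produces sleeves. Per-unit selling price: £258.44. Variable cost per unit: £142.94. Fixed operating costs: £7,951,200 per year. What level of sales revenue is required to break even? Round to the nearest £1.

Contribution margin per unit = £258.44 − £142.94 = £115.50, a CM ratio of £115.50 ÷ £258.44 = 0.4469.
Break-even sales = FC ÷ CM ratio = £7,951,200 × £258.44 / £115.50 = £17,791,412.

£17,791,412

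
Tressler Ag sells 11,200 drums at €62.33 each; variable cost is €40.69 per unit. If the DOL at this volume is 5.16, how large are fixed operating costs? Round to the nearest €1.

Contribution at this volume is 11,200 × €21.64 = €242,368.00.
DOL = contribution / EBIT, so EBIT = €242,368.00 / 5.16 = €46,970.54.
Fixed costs = CM − EBIT = €242,368.00 − €46,970.54 = €195,397.

€195,397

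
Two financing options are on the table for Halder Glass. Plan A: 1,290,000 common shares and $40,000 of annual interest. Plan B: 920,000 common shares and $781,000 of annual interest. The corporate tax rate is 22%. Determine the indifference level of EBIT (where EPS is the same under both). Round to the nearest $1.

At indifference, (EBIT − 40,000)(1 − t)/1,290,000 = (EBIT − 781,000)(1 − t)/920,000.
The (1 − t) factor cancels: (EBIT − 40,000) × 920,000 = (EBIT − 781,000) × 1,290,000.
EBIT × (1,290,000 − 920,000) = 781,000 × 1,290,000 − 40,000 × 920,000 = 970,690,000,000, so EBIT = 970,690,000,000 ÷ 370,000 = 2,623,486.49.

$2,623,486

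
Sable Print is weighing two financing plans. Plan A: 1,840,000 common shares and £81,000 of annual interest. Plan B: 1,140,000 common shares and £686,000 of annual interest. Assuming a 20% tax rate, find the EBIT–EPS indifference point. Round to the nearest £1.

At indifference, (EBIT − 81,000)(1 − t)/1,840,000 = (EBIT − 686,000)(1 − t)/1,140,000.
Cancelling (1 − t) and cross-multiplying: 1,140,000·(EBIT − 81,000) = 1,840,000·(EBIT − 686,000).
Solving, EBIT = (686,000·1,840,000 − 81,000·1,140,000) / (1,840,000 − 1,140,000) = 1,169,900,000,000 / 700,000 = 1,671,285.71.

£1,671,286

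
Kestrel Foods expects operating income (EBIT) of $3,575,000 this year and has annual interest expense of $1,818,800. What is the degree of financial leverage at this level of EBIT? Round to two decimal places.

2.04

Interest = $1,818,800.00.
Degree of financial leverage = EBIT / (EBIT − interest) = $3,575,000 / $1,756,200.00 = 2.0356.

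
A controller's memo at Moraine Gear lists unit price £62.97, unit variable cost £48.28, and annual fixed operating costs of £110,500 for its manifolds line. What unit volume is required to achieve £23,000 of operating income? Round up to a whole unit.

9,088 manifolds

Contribution margin per unit = £62.97 − £48.28 = £14.69.
Units = (FC + target) / CM = (£110,500 + £23,000) / £14.69 = 9,087.81, so 9,088 manifolds.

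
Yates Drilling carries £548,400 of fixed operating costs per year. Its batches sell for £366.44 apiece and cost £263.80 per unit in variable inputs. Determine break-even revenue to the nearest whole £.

£1,957,869

CM per unit = £366.44 − £263.80 = £102.64; CM ratio = £102.64 / £366.44 = 0.2801.
Break-even sales = FC ÷ CM ratio = £548,400 × £366.44 / £102.64 = £1,957,869.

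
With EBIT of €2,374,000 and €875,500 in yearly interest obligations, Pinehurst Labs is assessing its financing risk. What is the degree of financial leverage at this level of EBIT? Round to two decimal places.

1.58

Annual interest charges come to €875,500.00.
DFL = EBIT ÷ (EBIT − I) = €2,374,000 ÷ (€2,374,000 − €875,500.00) = €2,374,000 ÷ €1,498,500.00 = 1.5843.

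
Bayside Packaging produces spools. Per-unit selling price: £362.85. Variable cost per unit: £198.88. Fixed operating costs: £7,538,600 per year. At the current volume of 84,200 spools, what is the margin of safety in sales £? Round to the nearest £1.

£13,869,766

Contribution margin per unit = £362.85 − £198.88 = £163.97. Break-even units = £7,538,600 ÷ £163.97 = 45,975.48; break-even revenue = 45,975.48 × £362.85 = £16,682,204.12.
Actual sales revenue = 84,200 × £362.85 = £30,551,970.00.
Margin of safety = £30,551,970.00 − £16,682,204.12 = £13,869,766.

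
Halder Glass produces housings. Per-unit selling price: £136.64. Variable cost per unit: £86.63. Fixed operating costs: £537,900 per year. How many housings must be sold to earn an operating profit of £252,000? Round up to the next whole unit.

Each unit contributes £136.64 − £86.63 = £50.01.
Units = (FC + target) / CM = (£537,900 + £252,000) / £50.01 = 15,794.84, so 15,795 housings.

15,795 housings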